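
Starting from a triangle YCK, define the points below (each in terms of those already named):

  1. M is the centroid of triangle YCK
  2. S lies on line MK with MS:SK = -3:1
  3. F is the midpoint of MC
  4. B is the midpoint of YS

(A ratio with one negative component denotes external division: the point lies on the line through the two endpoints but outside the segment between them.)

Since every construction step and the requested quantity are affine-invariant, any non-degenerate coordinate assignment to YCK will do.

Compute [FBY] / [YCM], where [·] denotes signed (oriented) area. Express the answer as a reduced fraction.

[FBY]:[YCM] = 11/8

Assign Y = (0, 0), C = (1, 0), K = (0, 1) — the answer is frame-independent, so this choice is without loss of generality.
1. M is the centroid of triangle YCK ⇒ M = (1/3, 1/3)
2. S lies on line MK with MS:SK = -3:1 ⇒ S = (-1/6, 4/3)
3. F is the midpoint of MC ⇒ F = (2/3, 1/6)
4. B is the midpoint of YS ⇒ B = (-1/12, 2/3)
2·[FBY] = 11/24, 2·[YCM] = 1/3
[FBY]:[YCM] = 11/24:1/3 = 11/8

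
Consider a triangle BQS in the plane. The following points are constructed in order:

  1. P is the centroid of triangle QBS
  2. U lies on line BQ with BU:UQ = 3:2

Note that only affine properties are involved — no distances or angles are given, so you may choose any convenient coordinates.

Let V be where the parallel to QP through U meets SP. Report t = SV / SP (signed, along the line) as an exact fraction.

Assign B = (0, 0), Q = (1, 0), S = (0, 1) — the answer is frame-independent, so this choice is without loss of generality.
1. P is the centroid of triangle QBS ⇒ P = (1/3, 1/3)
2. U lies on line BQ with BU:UQ = 3:2 ⇒ U = (3/5, 0)
through U parallel to QP: direction (-2/3, 1/3); meets SP at V = (7/15, 1/15)
V = S + t·(P−S) with t = 7/5

t = 7/5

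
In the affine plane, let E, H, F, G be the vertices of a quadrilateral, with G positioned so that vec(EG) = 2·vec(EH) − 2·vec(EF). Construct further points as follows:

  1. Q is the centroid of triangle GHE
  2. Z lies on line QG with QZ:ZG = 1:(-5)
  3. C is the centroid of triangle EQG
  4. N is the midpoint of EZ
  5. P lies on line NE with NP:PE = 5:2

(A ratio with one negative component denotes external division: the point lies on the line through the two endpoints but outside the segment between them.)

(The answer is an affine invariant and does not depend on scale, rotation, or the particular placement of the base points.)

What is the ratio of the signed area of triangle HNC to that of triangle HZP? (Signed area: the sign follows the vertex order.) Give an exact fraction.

[HNC]:[HZP] = -35/18

Assign E = (0, 0), H = (1, 0), F = (0, 1), G = (2, -2) — the answer is frame-independent, so this choice is without loss of generality.
1. Q is the centroid of triangle GHE ⇒ Q = (1, -2/3)
2. Z lies on line QG with QZ:ZG = 1:(-5) ⇒ Z = (3/4, -1/3)
3. C is the centroid of triangle EQG ⇒ C = (1, -8/9)
4. N is the midpoint of EZ ⇒ N = (3/8, -1/6)
5. P lies on line NE with NP:PE = 5:2 ⇒ P = (3/28, -1/21)
2·[HNC] = 5/9, 2·[HZP] = -2/7
[HNC]:[HZP] = 5/9:-2/7 = -35/18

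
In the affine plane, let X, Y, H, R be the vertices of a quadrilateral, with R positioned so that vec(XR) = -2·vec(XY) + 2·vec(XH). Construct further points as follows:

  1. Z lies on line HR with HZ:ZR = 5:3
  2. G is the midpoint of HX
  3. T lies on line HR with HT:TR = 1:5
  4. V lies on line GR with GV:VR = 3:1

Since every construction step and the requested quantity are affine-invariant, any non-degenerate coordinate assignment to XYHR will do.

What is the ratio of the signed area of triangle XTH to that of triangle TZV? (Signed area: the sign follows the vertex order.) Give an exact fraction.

[XTH]:[TZV] = -32/11

Set X = (0, 0), Y = (1, 0), H = (0, 1), R = (-2, 2); any affine frame gives the same invariant.
1. Z lies on line HR with HZ:ZR = 5:3 ⇒ Z = (-5/4, 13/8)
2. G is the midpoint of HX ⇒ G = (0, 1/2)
3. T lies on line HR with HT:TR = 1:5 ⇒ T = (-1/3, 7/6)
4. V lies on line GR with GV:VR = 3:1 ⇒ V = (-3/2, 13/8)
2·[XTH] = -1/3, 2·[TZV] = 11/96
[XTH]:[TZV] = -1/3:11/96 = -32/11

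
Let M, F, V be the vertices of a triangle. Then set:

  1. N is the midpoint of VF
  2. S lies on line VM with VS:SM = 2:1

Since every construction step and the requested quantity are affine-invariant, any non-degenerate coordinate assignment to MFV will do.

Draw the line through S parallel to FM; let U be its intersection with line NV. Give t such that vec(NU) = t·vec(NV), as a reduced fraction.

Work in coordinates with M = (0, 0), F = (1, 0), V = (0, 1).
1. N is the midpoint of VF ⇒ N = (1/2, 1/2)
2. S lies on line VM with VS:SM = 2:1 ⇒ S = (0, 1/3)
through S parallel to FM: direction (-1, 0); meets NV at U = (2/3, 1/3)
U = N + t·(V−N) with t = -1/3

t = -1/3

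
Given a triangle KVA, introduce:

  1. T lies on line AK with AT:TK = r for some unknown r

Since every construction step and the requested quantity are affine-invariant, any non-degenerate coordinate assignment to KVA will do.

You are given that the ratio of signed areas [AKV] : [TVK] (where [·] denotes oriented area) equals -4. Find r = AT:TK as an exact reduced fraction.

r = 3

Set K = (0, 0), V = (1, 0), A = (0, 1); any affine frame gives the same invariant.
1. With AT:TK = r, write λ = r/(r+1) so T = A + λ·(K−A); T is affine-linear in λ
Every point depending on T is an affine combination of T and λ-independent points, so each such coordinate is linear in λ; the λ² term in each signed area is a multiple of (K−A)×(K−A) = 0, so 2·[AKV] and 2·[TVK] are each linear in λ. Evaluating at λ=0 and λ=1:
  2·[AKV] = 1,   2·[TVK] = λ − 1
So [AKV]:[TVK] = (1) / (λ − 1). Setting this equal to -4:
  1 = -4·(λ − 1)  ⇒  λ = 3/4
Then r = λ/(1−λ) = (3/4)/(1/4) = 3. Check: with r = 3, T = (0, 1/4) and [AKV]:[TVK] = -4 as required.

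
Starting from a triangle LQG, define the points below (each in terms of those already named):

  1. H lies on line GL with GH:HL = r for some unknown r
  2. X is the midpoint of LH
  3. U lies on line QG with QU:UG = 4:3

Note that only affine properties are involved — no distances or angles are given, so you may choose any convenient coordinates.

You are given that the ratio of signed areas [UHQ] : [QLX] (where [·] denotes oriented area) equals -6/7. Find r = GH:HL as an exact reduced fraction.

Assign L = (0, 0), Q = (1, 0), G = (0, 1) — the answer is frame-independent, so this choice is without loss of generality.
1. With GH:HL = r, write λ = r/(r+1) so H = G + λ·(L−G); H is affine-linear in λ
2. X is the midpoint of LH ⇒ X is an affine combination of earlier points and hence also affine-linear in λ
3. U lies on line QG with QU:UG = 4:3 ⇒ U = (3/7, 4/7)
Every point depending on H is an affine combination of H and λ-independent points, so each such coordinate is linear in λ; the λ² term in each signed area is a multiple of (L−G)×(L−G) = 0, so 2·[UHQ] and 2·[QLX] are each linear in λ. Evaluating at λ=0 and λ=1:
  2·[UHQ] = 4/7·λ,   2·[QLX] = 1/2·λ − 1/2
So [UHQ]:[QLX] = (4/7·λ) / (1/2·λ − 1/2). Setting this equal to -6/7:
  4/7·λ = -6/7·(1/2·λ − 1/2)  ⇒  λ = 3/7
Then r = λ/(1−λ) = (3/7)/(4/7) = 3/4. Check: with r = 3/4, H = (0, 4/7) and [UHQ]:[QLX] = -6/7 as required.

r = 3/4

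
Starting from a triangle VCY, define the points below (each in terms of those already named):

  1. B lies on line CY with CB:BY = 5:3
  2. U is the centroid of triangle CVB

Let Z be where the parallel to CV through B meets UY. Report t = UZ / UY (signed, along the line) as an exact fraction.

t = 10/19

Set V = (0, 0), C = (1, 0), Y = (0, 1); any affine frame gives the same invariant.
1. B lies on line CY with CB:BY = 5:3 ⇒ B = (3/8, 5/8)
2. U is the centroid of triangle CVB ⇒ U = (11/24, 5/24)
through B parallel to CV: direction (-1, 0); meets UY at Z = (33/152, 5/8)
Z = U + t·(Y−U) with t = 10/19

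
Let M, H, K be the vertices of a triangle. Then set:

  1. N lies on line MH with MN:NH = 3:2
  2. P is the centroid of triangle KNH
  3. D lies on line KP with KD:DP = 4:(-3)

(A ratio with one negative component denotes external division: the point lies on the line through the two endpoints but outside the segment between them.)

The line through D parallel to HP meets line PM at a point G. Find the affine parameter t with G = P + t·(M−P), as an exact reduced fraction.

Work in coordinates with M = (0, 0), H = (1, 0), K = (0, 1).
1. N lies on line MH with MN:NH = 3:2 ⇒ N = (3/5, 0)
2. P is the centroid of triangle KNH ⇒ P = (8/15, 1/3)
3. D lies on line KP with KD:DP = 4:(-3) ⇒ D = (32/15, -5/3)
through D parallel to HP: direction (-7/15, 1/3); meets PM at G = (-8/75, -1/15)
G = P + t·(M−P) with t = 6/5

t = 6/5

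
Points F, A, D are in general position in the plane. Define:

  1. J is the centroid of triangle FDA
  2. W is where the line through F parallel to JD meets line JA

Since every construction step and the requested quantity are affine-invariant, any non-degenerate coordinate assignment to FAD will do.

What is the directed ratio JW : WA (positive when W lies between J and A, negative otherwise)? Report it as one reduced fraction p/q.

JW:WA = -1/2

Assign F = (0, 0), A = (1, 0), D = (0, 1) — the answer is frame-independent, so this choice is without loss of generality.
1. J is the centroid of triangle FDA ⇒ J = (1/3, 1/3)
2. W is where the line through F parallel to JD meets line JA ⇒ W = (-1/3, 2/3)
W = J + t·(A−J) with t = -1, so JW:WA = t:(1−t) = -1:2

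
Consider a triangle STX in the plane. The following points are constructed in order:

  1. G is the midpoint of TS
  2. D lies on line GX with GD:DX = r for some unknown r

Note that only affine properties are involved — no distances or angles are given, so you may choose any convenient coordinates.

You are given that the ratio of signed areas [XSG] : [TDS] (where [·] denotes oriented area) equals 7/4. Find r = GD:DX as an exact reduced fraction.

r = 2/5

Work in coordinates with S = (0, 0), T = (1, 0), X = (0, 1).
1. G is the midpoint of TS ⇒ G = (1/2, 0)
2. With GD:DX = r, write λ = r/(r+1) so D = G + λ·(X−G); D is affine-linear in λ
Every point depending on D is an affine combination of D and λ-independent points, so each such coordinate is linear in λ; the λ² term in each signed area is a multiple of (X−G)×(X−G) = 0, so 2·[XSG] and 2·[TDS] are each linear in λ. Evaluating at λ=0 and λ=1:
  2·[XSG] = 1/2,   2·[TDS] = λ
So [XSG]:[TDS] = (1/2) / (λ). Setting this equal to 7/4:
  1/2 = 7/4·(λ)  ⇒  λ = 2/7
Then r = λ/(1−λ) = (2/7)/(5/7) = 2/5. Check: with r = 2/5, D = (5/14, 2/7) and [XSG]:[TDS] = 7/4 as required.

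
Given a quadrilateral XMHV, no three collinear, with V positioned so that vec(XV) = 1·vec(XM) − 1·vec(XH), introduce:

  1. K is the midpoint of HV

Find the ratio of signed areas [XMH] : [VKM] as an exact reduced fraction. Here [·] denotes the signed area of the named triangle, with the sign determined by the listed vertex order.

Work in coordinates with X = (0, 0), M = (1, 0), H = (0, 1), V = (1, -1).
1. K is the midpoint of HV ⇒ K = (1/2, 0)
2·[XMH] = 1, 2·[VKM] = -1/2
[XMH]:[VKM] = 1:-1/2 = -2

[XMH]:[VKM] = -2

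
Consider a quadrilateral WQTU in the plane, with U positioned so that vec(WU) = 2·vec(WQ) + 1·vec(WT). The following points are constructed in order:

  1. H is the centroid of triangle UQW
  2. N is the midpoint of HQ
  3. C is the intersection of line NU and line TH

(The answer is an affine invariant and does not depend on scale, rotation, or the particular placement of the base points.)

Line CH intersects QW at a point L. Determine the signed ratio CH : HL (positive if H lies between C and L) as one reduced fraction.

Choose coordinates W = (0, 0), Q = (1, 0), T = (0, 1), U = (2, 1).
1. H is the centroid of triangle UQW ⇒ H = (1, 1/3)
2. N is the midpoint of HQ ⇒ N = (1, 1/6)
3. C is the intersection of line NU and line TH ⇒ C = (10/9, 7/27)
line CH meets QW at L = (3/2, 0)
H = C + t·(L−C) with t = -2/7, so CH:HL = -2/7:9/7

CH:HL = -2/9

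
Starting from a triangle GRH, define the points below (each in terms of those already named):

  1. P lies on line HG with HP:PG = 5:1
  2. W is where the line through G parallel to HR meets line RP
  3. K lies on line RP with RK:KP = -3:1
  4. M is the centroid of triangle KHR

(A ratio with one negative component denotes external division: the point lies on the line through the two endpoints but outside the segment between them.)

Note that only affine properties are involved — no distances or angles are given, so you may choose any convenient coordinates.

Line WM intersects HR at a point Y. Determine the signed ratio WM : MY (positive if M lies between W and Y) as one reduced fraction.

WM:MY = 7/5

Set G = (0, 0), R = (1, 0), H = (0, 1); any affine frame gives the same invariant.
1. P lies on line HG with HP:PG = 5:1 ⇒ P = (0, 1/6)
2. W is where the line through G parallel to HR meets line RP ⇒ W = (-1/5, 1/5)
3. K lies on line RP with RK:KP = -3:1 ⇒ K = (-1/2, 1/4)
4. M is the centroid of triangle KHR ⇒ M = (1/6, 5/12)
line WM meets HR at Y = (3/7, 4/7)
M = W + t·(Y−W) with t = 7/12, so WM:MY = 7/12:5/12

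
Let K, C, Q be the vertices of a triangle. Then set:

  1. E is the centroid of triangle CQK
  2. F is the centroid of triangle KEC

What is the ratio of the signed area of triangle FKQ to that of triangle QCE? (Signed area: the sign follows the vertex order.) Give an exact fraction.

[FKQ]:[QCE] = 4/3

Set K = (0, 0), C = (1, 0), Q = (0, 1); any affine frame gives the same invariant.
1. E is the centroid of triangle CQK ⇒ E = (1/3, 1/3)
2. F is the centroid of triangle KEC ⇒ F = (4/9, 1/9)
2·[FKQ] = -4/9, 2·[QCE] = -1/3
[FKQ]:[QCE] = -4/9:-1/3 = 4/3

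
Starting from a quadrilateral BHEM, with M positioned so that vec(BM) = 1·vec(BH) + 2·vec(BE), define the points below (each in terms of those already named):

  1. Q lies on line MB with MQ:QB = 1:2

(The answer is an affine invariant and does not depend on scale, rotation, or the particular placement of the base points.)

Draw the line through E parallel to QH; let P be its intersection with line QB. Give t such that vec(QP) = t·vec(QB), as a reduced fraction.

t = 3/4

Assign B = (0, 0), H = (1, 0), E = (0, 1), M = (1, 2) — the answer is frame-independent, so this choice is without loss of generality.
1. Q lies on line MB with MQ:QB = 1:2 ⇒ Q = (2/3, 4/3)
through E parallel to QH: direction (1/3, -4/3); meets QB at P = (1/6, 1/3)
P = Q + t·(B−Q) with t = 3/4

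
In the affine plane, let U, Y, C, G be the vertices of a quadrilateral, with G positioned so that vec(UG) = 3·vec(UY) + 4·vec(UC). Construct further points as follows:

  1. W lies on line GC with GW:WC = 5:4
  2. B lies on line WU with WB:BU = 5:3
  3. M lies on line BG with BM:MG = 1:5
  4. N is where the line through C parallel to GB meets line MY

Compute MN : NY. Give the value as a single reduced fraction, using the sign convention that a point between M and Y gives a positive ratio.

Set U = (0, 0), Y = (1, 0), C = (0, 1), G = (3, 4); any affine frame gives the same invariant.
1. W lies on line GC with GW:WC = 5:4 ⇒ W = (4/3, 7/3)
2. B lies on line WU with WB:BU = 5:3 ⇒ B = (1/2, 7/8)
3. M lies on line BG with BM:MG = 1:5 ⇒ M = (11/12, 67/48)
4. N is where the line through C parallel to GB meets line MY ⇒ N = (7/8, 67/32)
N = M + t·(Y−M) with t = -1/2, so MN:NY = t:(1−t) = -1/2:3/2

MN:NY = -1/3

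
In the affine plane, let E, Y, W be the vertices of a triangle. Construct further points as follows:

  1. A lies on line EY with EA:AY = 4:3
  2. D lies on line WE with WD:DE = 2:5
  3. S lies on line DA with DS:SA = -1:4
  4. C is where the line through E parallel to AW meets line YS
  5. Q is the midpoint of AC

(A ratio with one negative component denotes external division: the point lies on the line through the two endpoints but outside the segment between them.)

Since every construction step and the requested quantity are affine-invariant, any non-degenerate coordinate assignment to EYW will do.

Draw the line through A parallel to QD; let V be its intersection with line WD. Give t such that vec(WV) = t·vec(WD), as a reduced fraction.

t = 19/6

Set E = (0, 0), Y = (1, 0), W = (0, 1); any affine frame gives the same invariant.
1. A lies on line EY with EA:AY = 4:3 ⇒ A = (4/7, 0)
2. D lies on line WE with WD:DE = 2:5 ⇒ D = (0, 5/7)
3. S lies on line DA with DS:SA = -1:4 ⇒ S = (-4/21, 20/21)
4. C is where the line through E parallel to AW meets line YS ⇒ C = (-16/19, 28/19)
5. Q is the midpoint of AC ⇒ Q = (-18/133, 14/19)
through A parallel to QD: direction (18/133, -3/133); meets WD at V = (0, 2/21)
V = W + t·(D−W) with t = 19/6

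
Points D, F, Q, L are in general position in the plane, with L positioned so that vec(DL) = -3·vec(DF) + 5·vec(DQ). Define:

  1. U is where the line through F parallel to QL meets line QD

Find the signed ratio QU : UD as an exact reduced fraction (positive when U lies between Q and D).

Set D = (0, 0), F = (1, 0), Q = (0, 1), L = (-3, 5); any affine frame gives the same invariant.
1. U is where the line through F parallel to QL meets line QD ⇒ U = (0, 4/3)
U = Q + t·(D−Q) with t = -1/3, so QU:UD = t:(1−t) = -1/3:4/3

QU:UD = -1/4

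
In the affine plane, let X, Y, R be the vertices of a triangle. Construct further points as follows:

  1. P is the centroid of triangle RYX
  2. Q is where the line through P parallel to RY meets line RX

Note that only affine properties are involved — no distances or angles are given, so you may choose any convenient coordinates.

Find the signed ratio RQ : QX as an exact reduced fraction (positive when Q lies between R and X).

Choose coordinates X = (0, 0), Y = (1, 0), R = (0, 1).
1. P is the centroid of triangle RYX ⇒ P = (1/3, 1/3)
2. Q is where the line through P parallel to RY meets line RX ⇒ Q = (0, 2/3)
Q = R + t·(X−R) with t = 1/3, so RQ:QX = t:(1−t) = 1/3:2/3

RQ:QX = 1/2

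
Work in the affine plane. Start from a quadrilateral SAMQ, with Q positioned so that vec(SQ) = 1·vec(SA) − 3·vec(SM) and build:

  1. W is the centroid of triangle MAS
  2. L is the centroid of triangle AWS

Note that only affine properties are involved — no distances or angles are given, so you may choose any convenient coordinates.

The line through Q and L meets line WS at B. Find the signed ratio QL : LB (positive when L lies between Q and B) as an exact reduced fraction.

QL:LB = 11

Choose coordinates S = (0, 0), A = (1, 0), M = (0, 1), Q = (1, -3).
1. W is the centroid of triangle MAS ⇒ W = (1/3, 1/3)
2. L is the centroid of triangle AWS ⇒ L = (4/9, 1/9)
line QL meets WS at B = (13/33, 13/33)
L = Q + t·(B−Q) with t = 11/12, so QL:LB = 11/12:1/12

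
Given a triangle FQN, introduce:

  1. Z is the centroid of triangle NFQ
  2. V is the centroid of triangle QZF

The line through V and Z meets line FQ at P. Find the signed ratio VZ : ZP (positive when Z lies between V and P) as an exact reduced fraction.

Set F = (0, 0), Q = (1, 0), N = (0, 1); any affine frame gives the same invariant.
1. Z is the centroid of triangle NFQ ⇒ Z = (1/3, 1/3)
2. V is the centroid of triangle QZF ⇒ V = (4/9, 1/9)
line VZ meets FQ at P = (1/2, 0)
Z = V + t·(P−V) with t = -2, so VZ:ZP = -2:3

VZ:ZP = -2/3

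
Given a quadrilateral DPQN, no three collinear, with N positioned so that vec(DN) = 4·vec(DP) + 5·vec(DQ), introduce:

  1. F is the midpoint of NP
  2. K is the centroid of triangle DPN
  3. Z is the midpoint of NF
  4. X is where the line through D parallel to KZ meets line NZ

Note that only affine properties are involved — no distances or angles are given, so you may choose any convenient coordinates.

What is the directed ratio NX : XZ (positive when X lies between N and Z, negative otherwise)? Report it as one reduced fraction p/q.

NX:XZ = -1/2

Choose coordinates D = (0, 0), P = (1, 0), Q = (0, 1), N = (4, 5).
1. F is the midpoint of NP ⇒ F = (5/2, 5/2)
2. K is the centroid of triangle DPN ⇒ K = (5/3, 5/3)
3. Z is the midpoint of NF ⇒ Z = (13/4, 15/4)
4. X is where the line through D parallel to KZ meets line NZ ⇒ X = (19/4, 25/4)
X = N + t·(Z−N) with t = -1, so NX:XZ = t:(1−t) = -1:2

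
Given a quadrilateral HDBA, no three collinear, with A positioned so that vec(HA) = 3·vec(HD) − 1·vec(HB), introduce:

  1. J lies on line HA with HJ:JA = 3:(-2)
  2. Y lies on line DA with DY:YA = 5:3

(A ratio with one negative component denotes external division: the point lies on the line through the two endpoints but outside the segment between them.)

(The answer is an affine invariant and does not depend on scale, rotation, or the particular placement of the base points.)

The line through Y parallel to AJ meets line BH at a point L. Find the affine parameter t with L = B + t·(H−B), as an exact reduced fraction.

t = 7/8

Set H = (0, 0), D = (1, 0), B = (0, 1), A = (3, -1); any affine frame gives the same invariant.
1. J lies on line HA with HJ:JA = 3:(-2) ⇒ J = (9, -3)
2. Y lies on line DA with DY:YA = 5:3 ⇒ Y = (9/4, -5/8)
through Y parallel to AJ: direction (6, -2); meets BH at L = (0, 1/8)
L = B + t·(H−B) with t = 7/8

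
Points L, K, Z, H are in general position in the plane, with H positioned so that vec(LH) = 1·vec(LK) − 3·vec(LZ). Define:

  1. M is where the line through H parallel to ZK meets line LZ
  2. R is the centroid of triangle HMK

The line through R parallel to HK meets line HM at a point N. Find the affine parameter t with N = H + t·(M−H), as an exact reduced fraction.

t = 1/3

Choose coordinates L = (0, 0), K = (1, 0), Z = (0, 1), H = (1, -3).
1. M is where the line through H parallel to ZK meets line LZ ⇒ M = (0, -2)
2. R is the centroid of triangle HMK ⇒ R = (2/3, -5/3)
through R parallel to HK: direction (0, 3); meets HM at N = (2/3, -8/3)
N = H + t·(M−H) with t = 1/3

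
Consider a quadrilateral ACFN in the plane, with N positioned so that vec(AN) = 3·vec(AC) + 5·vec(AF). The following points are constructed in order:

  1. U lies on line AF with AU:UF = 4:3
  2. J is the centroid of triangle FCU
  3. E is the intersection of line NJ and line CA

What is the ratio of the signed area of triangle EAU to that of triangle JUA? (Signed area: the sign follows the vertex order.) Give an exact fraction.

Assign A = (0, 0), C = (1, 0), F = (0, 1), N = (3, 5) — the answer is frame-independent, so this choice is without loss of generality.
1. U lies on line AF with AU:UF = 4:3 ⇒ U = (0, 4/7)
2. J is the centroid of triangle FCU ⇒ J = (1/3, 11/21)
3. E is the intersection of line NJ and line CA ⇒ E = (1/47, 0)
2·[EAU] = -4/329, 2·[JUA] = 4/21
[EAU]:[JUA] = -4/329:4/21 = -3/47

[EAU]:[JUA] = -3/47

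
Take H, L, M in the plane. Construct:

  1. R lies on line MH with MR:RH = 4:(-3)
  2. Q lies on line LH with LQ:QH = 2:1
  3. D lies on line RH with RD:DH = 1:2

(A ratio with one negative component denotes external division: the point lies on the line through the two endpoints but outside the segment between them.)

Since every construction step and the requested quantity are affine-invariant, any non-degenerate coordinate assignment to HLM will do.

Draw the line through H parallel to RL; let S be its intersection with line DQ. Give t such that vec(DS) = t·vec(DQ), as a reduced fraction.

t = 2

Work in coordinates with H = (0, 0), L = (1, 0), M = (0, 1).
1. R lies on line MH with MR:RH = 4:(-3) ⇒ R = (0, -3)
2. Q lies on line LH with LQ:QH = 2:1 ⇒ Q = (1/3, 0)
3. D lies on line RH with RD:DH = 1:2 ⇒ D = (0, -2)
through H parallel to RL: direction (1, 3); meets DQ at S = (2/3, 2)
S = D + t·(Q−D) with t = 2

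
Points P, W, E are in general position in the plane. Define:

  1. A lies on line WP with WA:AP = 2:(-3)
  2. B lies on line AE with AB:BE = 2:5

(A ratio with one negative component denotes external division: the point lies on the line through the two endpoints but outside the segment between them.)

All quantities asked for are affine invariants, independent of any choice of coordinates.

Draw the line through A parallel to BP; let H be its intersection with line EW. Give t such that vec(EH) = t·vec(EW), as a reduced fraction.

t = 21/17

Assign P = (0, 0), W = (1, 0), E = (0, 1) — the answer is frame-independent, so this choice is without loss of generality.
1. A lies on line WP with WA:AP = 2:(-3) ⇒ A = (3, 0)
2. B lies on line AE with AB:BE = 2:5 ⇒ B = (15/7, 2/7)
through A parallel to BP: direction (-15/7, -2/7); meets EW at H = (21/17, -4/17)
H = E + t·(W−E) with t = 21/17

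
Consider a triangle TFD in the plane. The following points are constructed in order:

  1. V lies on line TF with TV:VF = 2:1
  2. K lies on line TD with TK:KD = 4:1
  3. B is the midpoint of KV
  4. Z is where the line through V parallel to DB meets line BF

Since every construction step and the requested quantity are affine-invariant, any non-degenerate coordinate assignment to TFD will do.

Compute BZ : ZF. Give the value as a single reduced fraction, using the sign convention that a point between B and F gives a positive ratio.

BZ:ZF = 1/3

Set T = (0, 0), F = (1, 0), D = (0, 1); any affine frame gives the same invariant.
1. V lies on line TF with TV:VF = 2:1 ⇒ V = (2/3, 0)
2. K lies on line TD with TK:KD = 4:1 ⇒ K = (0, 4/5)
3. B is the midpoint of KV ⇒ B = (1/3, 2/5)
4. Z is where the line through V parallel to DB meets line BF ⇒ Z = (1/2, 3/10)
Z = B + t·(F−B) with t = 1/4, so BZ:ZF = t:(1−t) = 1/4:3/4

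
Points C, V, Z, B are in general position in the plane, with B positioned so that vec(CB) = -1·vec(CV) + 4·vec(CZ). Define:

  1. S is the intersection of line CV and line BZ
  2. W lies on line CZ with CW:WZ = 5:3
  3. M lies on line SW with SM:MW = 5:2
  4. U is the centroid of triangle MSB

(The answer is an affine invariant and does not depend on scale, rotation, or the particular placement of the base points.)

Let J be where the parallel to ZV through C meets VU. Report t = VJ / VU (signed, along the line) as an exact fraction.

t = -24/7

Set C = (0, 0), V = (1, 0), Z = (0, 1), B = (-1, 4); any affine frame gives the same invariant.
1. S is the intersection of line CV and line BZ ⇒ S = (1/3, 0)
2. W lies on line CZ with CW:WZ = 5:3 ⇒ W = (0, 5/8)
3. M lies on line SW with SM:MW = 5:2 ⇒ M = (2/21, 25/56)
4. U is the centroid of triangle MSB ⇒ U = (-4/21, 83/56)
through C parallel to ZV: direction (1, -1); meets VU at J = (249/49, -249/49)
J = V + t·(U−V) with t = -24/7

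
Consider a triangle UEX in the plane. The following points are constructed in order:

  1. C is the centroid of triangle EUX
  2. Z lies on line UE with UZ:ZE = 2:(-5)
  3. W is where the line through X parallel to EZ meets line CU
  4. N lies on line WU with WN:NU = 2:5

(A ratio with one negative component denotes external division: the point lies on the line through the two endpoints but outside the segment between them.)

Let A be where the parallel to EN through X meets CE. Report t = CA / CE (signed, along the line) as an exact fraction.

Assign U = (0, 0), E = (1, 0), X = (0, 1) — the answer is frame-independent, so this choice is without loss of generality.
1. C is the centroid of triangle EUX ⇒ C = (1/3, 1/3)
2. Z lies on line UE with UZ:ZE = 2:(-5) ⇒ Z = (-2/3, 0)
3. W is where the line through X parallel to EZ meets line CU ⇒ W = (1, 1)
4. N lies on line WU with WN:NU = 2:5 ⇒ N = (5/7, 5/7)
through X parallel to EN: direction (-2/7, 5/7); meets CE at A = (1/4, 3/8)
A = C + t·(E−C) with t = -1/8

t = -1/8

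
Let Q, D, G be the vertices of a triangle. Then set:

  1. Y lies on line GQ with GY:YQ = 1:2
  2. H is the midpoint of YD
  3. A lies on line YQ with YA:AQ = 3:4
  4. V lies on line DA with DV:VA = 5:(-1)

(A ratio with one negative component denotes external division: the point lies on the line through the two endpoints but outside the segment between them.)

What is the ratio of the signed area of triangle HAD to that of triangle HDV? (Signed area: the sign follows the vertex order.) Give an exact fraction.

Choose coordinates Q = (0, 0), D = (1, 0), G = (0, 1).
1. Y lies on line GQ with GY:YQ = 1:2 ⇒ Y = (0, 2/3)
2. H is the midpoint of YD ⇒ H = (1/2, 1/3)
3. A lies on line YQ with YA:AQ = 3:4 ⇒ A = (0, 8/21)
4. V lies on line DA with DV:VA = 5:(-1) ⇒ V = (-1/4, 10/21)
2·[HAD] = 1/7, 2·[HDV] = -5/28
[HAD]:[HDV] = 1/7:-5/28 = -4/5

[HAD]:[HDV] = -4/5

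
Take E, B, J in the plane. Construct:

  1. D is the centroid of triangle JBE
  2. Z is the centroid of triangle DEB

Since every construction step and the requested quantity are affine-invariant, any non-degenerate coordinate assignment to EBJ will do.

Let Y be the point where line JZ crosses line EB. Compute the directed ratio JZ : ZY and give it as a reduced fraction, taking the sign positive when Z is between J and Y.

Assign E = (0, 0), B = (1, 0), J = (0, 1) — the answer is frame-independent, so this choice is without loss of generality.
1. D is the centroid of triangle JBE ⇒ D = (1/3, 1/3)
2. Z is the centroid of triangle DEB ⇒ Z = (4/9, 1/9)
line JZ meets EB at Y = (1/2, 0)
Z = J + t·(Y−J) with t = 8/9, so JZ:ZY = 8/9:1/9

JZ:ZY = 8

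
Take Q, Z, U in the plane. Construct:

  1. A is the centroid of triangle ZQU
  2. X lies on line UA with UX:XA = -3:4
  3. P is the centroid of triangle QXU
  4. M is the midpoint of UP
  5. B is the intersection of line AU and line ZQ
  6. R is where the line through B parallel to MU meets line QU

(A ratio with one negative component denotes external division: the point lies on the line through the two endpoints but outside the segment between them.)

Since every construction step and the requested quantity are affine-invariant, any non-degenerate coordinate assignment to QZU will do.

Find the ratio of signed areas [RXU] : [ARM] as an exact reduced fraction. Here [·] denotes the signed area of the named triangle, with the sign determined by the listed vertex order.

Assign Q = (0, 0), Z = (1, 0), U = (0, 1) — the answer is frame-independent, so this choice is without loss of generality.
1. A is the centroid of triangle ZQU ⇒ A = (1/3, 1/3)
2. X lies on line UA with UX:XA = -3:4 ⇒ X = (-1, 3)
3. P is the centroid of triangle QXU ⇒ P = (-1/3, 4/3)
4. M is the midpoint of UP ⇒ M = (-1/6, 7/6)
5. B is the intersection of line AU and line ZQ ⇒ B = (1/2, 0)
6. R is where the line through B parallel to MU meets line QU ⇒ R = (0, 1/2)
2·[RXU] = -1/2, 2·[ARM] = -7/36
[RXU]:[ARM] = -1/2:-7/36 = 18/7

[RXU]:[ARM] = 18/7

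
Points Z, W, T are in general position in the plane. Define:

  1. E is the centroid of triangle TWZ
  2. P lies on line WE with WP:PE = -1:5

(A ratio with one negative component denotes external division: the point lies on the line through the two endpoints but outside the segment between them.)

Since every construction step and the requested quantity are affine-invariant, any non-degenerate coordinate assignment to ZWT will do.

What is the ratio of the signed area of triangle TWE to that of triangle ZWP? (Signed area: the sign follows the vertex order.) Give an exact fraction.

[TWE]:[ZWP] = 4

Assign Z = (0, 0), W = (1, 0), T = (0, 1) — the answer is frame-independent, so this choice is without loss of generality.
1. E is the centroid of triangle TWZ ⇒ E = (1/3, 1/3)
2. P lies on line WE with WP:PE = -1:5 ⇒ P = (7/6, -1/12)
2·[TWE] = -1/3, 2·[ZWP] = -1/12
[TWE]:[ZWP] = -1/3:-1/12 = 4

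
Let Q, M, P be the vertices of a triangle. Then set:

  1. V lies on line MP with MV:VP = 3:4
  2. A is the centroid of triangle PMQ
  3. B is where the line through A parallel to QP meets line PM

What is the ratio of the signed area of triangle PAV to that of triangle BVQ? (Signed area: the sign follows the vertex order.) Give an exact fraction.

Choose coordinates Q = (0, 0), M = (1, 0), P = (0, 1).
1. V lies on line MP with MV:VP = 3:4 ⇒ V = (4/7, 3/7)
2. A is the centroid of triangle PMQ ⇒ A = (1/3, 1/3)
3. B is where the line through A parallel to QP meets line PM ⇒ B = (1/3, 2/3)
2·[PAV] = 4/21, 2·[BVQ] = -5/21
[PAV]:[BVQ] = 4/21:-5/21 = -4/5

[PAV]:[BVQ] = -4/5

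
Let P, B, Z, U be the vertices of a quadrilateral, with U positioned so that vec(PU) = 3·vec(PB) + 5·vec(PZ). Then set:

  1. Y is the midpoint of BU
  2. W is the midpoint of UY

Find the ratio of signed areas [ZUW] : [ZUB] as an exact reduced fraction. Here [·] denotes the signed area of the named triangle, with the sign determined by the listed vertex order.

[ZUW]:[ZUB] = 1/4

Work in coordinates with P = (0, 0), B = (1, 0), Z = (0, 1), U = (3, 5).
1. Y is the midpoint of BU ⇒ Y = (2, 5/2)
2. W is the midpoint of UY ⇒ W = (5/2, 15/4)
2·[ZUW] = -7/4, 2·[ZUB] = -7
[ZUW]:[ZUB] = -7/4:-7 = 1/4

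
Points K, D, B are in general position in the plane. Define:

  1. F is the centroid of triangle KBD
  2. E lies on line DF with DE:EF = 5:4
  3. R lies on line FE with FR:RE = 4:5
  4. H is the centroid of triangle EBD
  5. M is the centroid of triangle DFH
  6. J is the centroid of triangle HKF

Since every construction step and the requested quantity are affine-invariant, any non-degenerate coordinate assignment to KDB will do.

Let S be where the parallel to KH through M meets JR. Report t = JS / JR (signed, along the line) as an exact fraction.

t = 12/5

Assign K = (0, 0), D = (1, 0), B = (0, 1) — the answer is frame-independent, so this choice is without loss of generality.
1. F is the centroid of triangle KBD ⇒ F = (1/3, 1/3)
2. E lies on line DF with DE:EF = 5:4 ⇒ E = (17/27, 5/27)
3. R lies on line FE with FR:RE = 4:5 ⇒ R = (113/243, 65/243)
4. H is the centroid of triangle EBD ⇒ H = (44/81, 32/81)
5. M is the centroid of triangle DFH ⇒ M = (152/243, 59/243)
6. J is the centroid of triangle HKF ⇒ J = (71/243, 59/243)
through M parallel to KH: direction (44/81, 32/81); meets JR at S = (859/1215, 367/1215)
S = J + t·(R−J) with t = 12/5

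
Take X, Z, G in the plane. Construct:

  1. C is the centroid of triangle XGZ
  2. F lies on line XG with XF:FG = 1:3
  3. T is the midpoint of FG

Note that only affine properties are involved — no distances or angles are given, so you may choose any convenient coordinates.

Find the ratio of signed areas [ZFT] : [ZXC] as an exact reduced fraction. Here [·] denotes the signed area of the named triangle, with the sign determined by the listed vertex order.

[ZFT]:[ZXC] = 9/8

Choose coordinates X = (0, 0), Z = (1, 0), G = (0, 1).
1. C is the centroid of triangle XGZ ⇒ C = (1/3, 1/3)
2. F lies on line XG with XF:FG = 1:3 ⇒ F = (0, 1/4)
3. T is the midpoint of FG ⇒ T = (0, 5/8)
2·[ZFT] = -3/8, 2·[ZXC] = -1/3
[ZFT]:[ZXC] = -3/8:-1/3 = 9/8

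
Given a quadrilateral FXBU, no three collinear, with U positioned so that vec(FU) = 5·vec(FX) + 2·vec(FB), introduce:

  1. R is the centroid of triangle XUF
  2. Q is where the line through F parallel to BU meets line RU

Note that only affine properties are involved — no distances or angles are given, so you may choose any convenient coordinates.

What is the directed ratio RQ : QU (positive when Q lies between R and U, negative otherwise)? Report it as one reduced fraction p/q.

Work in coordinates with F = (0, 0), X = (1, 0), B = (0, 1), U = (5, 2).
1. R is the centroid of triangle XUF ⇒ R = (2, 2/3)
2. Q is where the line through F parallel to BU meets line RU ⇒ Q = (10/11, 2/11)
Q = R + t·(U−R) with t = -4/11, so RQ:QU = t:(1−t) = -4/11:15/11

RQ:QU = -4/15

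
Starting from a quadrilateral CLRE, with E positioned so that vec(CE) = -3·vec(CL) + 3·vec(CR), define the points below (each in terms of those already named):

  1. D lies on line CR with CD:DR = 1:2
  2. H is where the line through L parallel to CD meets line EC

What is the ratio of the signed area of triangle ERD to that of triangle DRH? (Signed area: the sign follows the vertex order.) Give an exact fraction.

Assign C = (0, 0), L = (1, 0), R = (0, 1), E = (-3, 3) — the answer is frame-independent, so this choice is without loss of generality.
1. D lies on line CR with CD:DR = 1:2 ⇒ D = (0, 1/3)
2. H is where the line through L parallel to CD meets line EC ⇒ H = (1, -1)
2·[ERD] = -2, 2·[DRH] = -2/3
[ERD]:[DRH] = -2:-2/3 = 3

[ERD]:[DRH] = 3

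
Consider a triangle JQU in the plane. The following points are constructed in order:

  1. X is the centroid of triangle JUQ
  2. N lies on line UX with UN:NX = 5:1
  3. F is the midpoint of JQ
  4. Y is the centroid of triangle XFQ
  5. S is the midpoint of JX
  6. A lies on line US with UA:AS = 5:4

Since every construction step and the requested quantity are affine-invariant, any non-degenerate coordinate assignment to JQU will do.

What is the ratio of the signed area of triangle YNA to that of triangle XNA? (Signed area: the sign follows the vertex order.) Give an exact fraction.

Set J = (0, 0), Q = (1, 0), U = (0, 1); any affine frame gives the same invariant.
1. X is the centroid of triangle JUQ ⇒ X = (1/3, 1/3)
2. N lies on line UX with UN:NX = 5:1 ⇒ N = (5/18, 4/9)
3. F is the midpoint of JQ ⇒ F = (1/2, 0)
4. Y is the centroid of triangle XFQ ⇒ Y = (11/18, 1/9)
5. S is the midpoint of JX ⇒ S = (1/6, 1/6)
6. A lies on line US with UA:AS = 5:4 ⇒ A = (5/54, 29/54)
2·[YNA] = 5/162, 2·[XNA] = 5/324
[YNA]:[XNA] = 5/162:5/324 = 2

[YNA]:[XNA] = 2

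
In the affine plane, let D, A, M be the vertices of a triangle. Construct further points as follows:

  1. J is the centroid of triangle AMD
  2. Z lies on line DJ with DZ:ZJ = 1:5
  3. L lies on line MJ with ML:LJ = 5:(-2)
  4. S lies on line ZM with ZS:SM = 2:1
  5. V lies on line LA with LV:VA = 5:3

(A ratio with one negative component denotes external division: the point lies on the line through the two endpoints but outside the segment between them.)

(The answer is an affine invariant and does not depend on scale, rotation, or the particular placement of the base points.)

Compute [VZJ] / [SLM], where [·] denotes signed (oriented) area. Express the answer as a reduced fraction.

[VZJ]:[SLM] = -63/40

Choose coordinates D = (0, 0), A = (1, 0), M = (0, 1).
1. J is the centroid of triangle AMD ⇒ J = (1/3, 1/3)
2. Z lies on line DJ with DZ:ZJ = 1:5 ⇒ Z = (1/18, 1/18)
3. L lies on line MJ with ML:LJ = 5:(-2) ⇒ L = (5/9, -1/9)
4. S lies on line ZM with ZS:SM = 2:1 ⇒ S = (1/54, 37/54)
5. V lies on line LA with LV:VA = 5:3 ⇒ V = (5/6, -1/24)
2·[VZJ] = -35/144, 2·[SLM] = 25/162
[VZJ]:[SLM] = -35/144:25/162 = -63/40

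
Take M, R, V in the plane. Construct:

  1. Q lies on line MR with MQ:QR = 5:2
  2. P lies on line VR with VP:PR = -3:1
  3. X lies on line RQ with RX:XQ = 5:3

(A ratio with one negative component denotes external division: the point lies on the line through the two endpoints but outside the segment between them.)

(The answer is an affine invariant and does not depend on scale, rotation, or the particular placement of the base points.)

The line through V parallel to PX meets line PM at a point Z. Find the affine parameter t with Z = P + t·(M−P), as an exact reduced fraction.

Assign M = (0, 0), R = (1, 0), V = (0, 1) — the answer is frame-independent, so this choice is without loss of generality.
1. Q lies on line MR with MQ:QR = 5:2 ⇒ Q = (5/7, 0)
2. P lies on line VR with VP:PR = -3:1 ⇒ P = (3/2, -1/2)
3. X lies on line RQ with RX:XQ = 5:3 ⇒ X = (23/28, 0)
through V parallel to PX: direction (-19/28, 1/2); meets PM at Z = (57/23, -19/23)
Z = P + t·(M−P) with t = -15/23

t = -15/23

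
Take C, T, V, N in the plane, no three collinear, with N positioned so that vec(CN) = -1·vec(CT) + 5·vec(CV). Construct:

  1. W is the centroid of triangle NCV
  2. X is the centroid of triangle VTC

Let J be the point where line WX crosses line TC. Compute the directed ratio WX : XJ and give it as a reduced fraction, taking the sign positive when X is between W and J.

WX:XJ = 5

Set C = (0, 0), T = (1, 0), V = (0, 1), N = (-1, 5); any affine frame gives the same invariant.
1. W is the centroid of triangle NCV ⇒ W = (-1/3, 2)
2. X is the centroid of triangle VTC ⇒ X = (1/3, 1/3)
line WX meets TC at J = (7/15, 0)
X = W + t·(J−W) with t = 5/6, so WX:XJ = 5/6:1/6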